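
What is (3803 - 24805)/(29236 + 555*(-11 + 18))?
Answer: -21002/33121 ≈ -0.63410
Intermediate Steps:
(3803 - 24805)/(29236 + 555*(-11 + 18)) = -21002/(29236 + 555*7) = -21002/(29236 + 3885) = -21002/33121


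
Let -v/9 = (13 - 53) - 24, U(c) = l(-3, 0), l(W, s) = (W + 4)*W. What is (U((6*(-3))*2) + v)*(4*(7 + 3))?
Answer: 22920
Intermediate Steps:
l(W, s) = W*(4 + W) (l(W, s) = (4 + W)*W = W*(4 + W))
U(c) = -3 (U(c) = -3*(4 - 3) = -3*1 = -3)
v = 576 (v = -9*((13 - 53) - 24) = -9*(-40 - 24) = -9*(-64) = 576)
(U((6*(-3))*2) + v)*(4*(7 + 3)) = (-3 + 576)*(4*(7 + 3)) = 573*(4*10) = 573*40 = 22920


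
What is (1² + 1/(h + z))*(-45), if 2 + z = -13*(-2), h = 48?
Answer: -365/8 ≈ -45.625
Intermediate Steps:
z = 24 (z = -2 - 13*(-2) = -2 + 26 = 24)
(1² + 1/(h + z))*(-45) = (1² + 1/(48 + 24))*(-45) = (1 + 1/72)*(-45) = (73/72)*(-45) = -365/8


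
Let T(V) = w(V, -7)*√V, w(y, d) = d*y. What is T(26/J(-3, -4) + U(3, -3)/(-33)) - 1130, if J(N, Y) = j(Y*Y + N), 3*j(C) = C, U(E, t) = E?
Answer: -1130 - 455*√715/121 ≈ -1230.5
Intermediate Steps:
j(C) = C/3
J(N, Y) = N/3 + Y²/3 (J(N, Y) = (Y*Y + N)/3 = (Y² + N)/3 = (N + Y²)/3 = N/3 + Y²/3)
T(V) = -7*V^(3/2) (T(V) = (-7*V)*√V = -7*V^(3/2))
T(26/J(-3, -4) + U(3, -3)/(-33)) - 1130 = -7*(26/((⅓)*(-3) + (⅓)*(-4)²) + 3/(-33))^(3/2) - 1130 = -7*(26/(-1 + (⅓)*16) + 3*(-1/33))^(3/2) - 1130 = -7*(26/(-1 + 16/3) - 1/11)^(3/2) - 1130 = -7*(26/(13/3) - 1/11)^(3/2) - 1130 = -7*(26*(3/13) - 1/11)^(3/2) - 1130 = -7*(6 - 1/11)^(3/2) - 1130 = -455*√715/121 - 1130 = -1130 - 455*√715/121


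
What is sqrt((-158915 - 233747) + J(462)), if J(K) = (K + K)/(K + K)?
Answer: 3*I*sqrt(43629) ≈ 626.63*I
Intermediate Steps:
J(K) = 1 (J(K) = (2*K)/((2*K)) = (2*K)*(1/(2*K)) = 1)
sqrt((-158915 - 233747) + J(462)) = sqrt((-158915 - 233747) + 1) = sqrt(-392662 + 1) = sqrt(-392661) = 3*I*sqrt(43629)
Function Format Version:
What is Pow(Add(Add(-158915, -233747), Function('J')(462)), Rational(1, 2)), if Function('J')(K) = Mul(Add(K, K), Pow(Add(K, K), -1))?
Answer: Mul(3, I, Pow(43629, Rational(1, 2))) ≈ Mul(626.63, I)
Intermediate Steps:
Function('J')(K) = 1 (Function('J')(K) = Mul(Mul(2, K), Pow(Mul(2, K), -1)) = Mul(Mul(2, K), Mul(Rational(1, 2), Pow(K, -1))) = 1)
Pow(Add(Add(-158915, -233747), Function('J')(462)), Rational(1, 2)) = Pow(Add(Add(-158915, -233747), 1), Rational(1, 2)) = Pow(Add(-392662, 1), Rational(1, 2)) = Pow(-392661, Rational(1, 2)) = Mul(3, I, Pow(43629, Rational(1, 2)))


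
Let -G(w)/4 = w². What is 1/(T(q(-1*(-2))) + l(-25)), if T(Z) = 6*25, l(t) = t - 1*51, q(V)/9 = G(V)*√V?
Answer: 1/74 ≈ 0.013514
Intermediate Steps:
G(w) = -4*w²
q(V) = -36*V^(5/2) (q(V) = 9*((-4*V²)*√V) = 9*(-4*V^(5/2)) = -36*V^(5/2))
l(t) = -51 + t (l(t) = t - 51 = -51 + t)
T(Z) = 150
1/(T(q(-1*(-2))) + l(-25)) = 1/(150 + (-51 - 25)) = 1/(150 - 76) = 1/74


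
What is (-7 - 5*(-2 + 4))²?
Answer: 289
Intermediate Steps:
(-7 - 5*(-2 + 4))² = (-7 - 5*2)² = (-7 - 10)² = (-17)² = 289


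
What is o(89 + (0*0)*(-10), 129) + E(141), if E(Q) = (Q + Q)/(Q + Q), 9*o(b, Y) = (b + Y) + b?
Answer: 316/9 ≈ 35.111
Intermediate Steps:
o(b, Y) = Y/9 + 2*b/9 (o(b, Y) = ((b + Y) + b)/9 = ((Y + b) + b)/9 = (Y + 2*b)/9 = Y/9 + 2*b/9)
E(Q) = 1 (E(Q) = (2*Q)/((2*Q)) = (2*Q)*(1/(2*Q)) = 1)
o(89 + (0*0)*(-10), 129) + E(141) = ((⅑)*129 + 2*(89 + (0*0)*(-10))/9) + 1 = (43/3 + 2*(89 + 0*(-10))/9) + 1 = (43/3 + 2*(89 + 0)/9) + 1 = (43/3 + (2/9)*89) + 1 = (43/3 + 178/9) + 1 = 307/9 + 1 = 316/9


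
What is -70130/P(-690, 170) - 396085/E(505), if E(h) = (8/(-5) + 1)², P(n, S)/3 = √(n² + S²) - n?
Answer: -2860262434/2601 - 35065*√202/867 ≈ -1.1003e+6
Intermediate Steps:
P(n, S) = -3*n + 3*√(S² + n²) (P(n, S) = 3*(√(n² + S²) - n) = 3*(√(S² + n²) - n) = -3*n + 3*√(S² + n²))
E(h) = 9/25 (E(h) = (8*(-⅕) + 1)² = (-8/5 + 1)² = (-⅗)² = 9/25)
-70130/P(-690, 170) - 396085/E(505) = -70130/(-3*(-690) + 3*√(170² + (-690)²)) - 396085/9/25 = -70130/(2070 + 3*√(28900 + 476100)) - 396085*25/9 = -70130/(2070 + 3*√505000) - 9902125/9 = -70130/(2070 + 3*(50*√202)) - 9902125/9 = -70130/(2070 + 150*√202) - 9902125/9 = -9902125/9 - 70130/(2070 + 150*√202)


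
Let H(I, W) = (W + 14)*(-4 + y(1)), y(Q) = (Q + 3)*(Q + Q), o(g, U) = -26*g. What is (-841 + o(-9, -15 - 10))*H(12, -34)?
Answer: 48560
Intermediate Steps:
y(Q) = 2*Q*(3 + Q) (y(Q) = (3 + Q)*(2*Q) = 2*Q*(3 + Q))
H(I, W) = 56 + 4*W (H(I, W) = (W + 14)*(-4 + 2*1*(3 + 1)) = (14 + W)*(-4 + 2*1*4) = (14 + W)*(-4 + 8) = (14 + W)*4 = 56 + 4*W)
(-841 + o(-9, -15 - 10))*H(12, -34) = (-841 - 26*(-9))*(56 + 4*(-34)) = (-841 + 234)*(56 - 136) = -607*(-80) = 48560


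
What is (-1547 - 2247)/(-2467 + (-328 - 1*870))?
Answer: 3794/3665 ≈ 1.0352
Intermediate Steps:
(-1547 - 2247)/(-2467 + (-328 - 1*870)) = -3794/(-2467 + (-328 - 870)) = -3794/(-2467 - 1198) = -3794/(-3665) = -3794*(-1/3665) = 3794/3665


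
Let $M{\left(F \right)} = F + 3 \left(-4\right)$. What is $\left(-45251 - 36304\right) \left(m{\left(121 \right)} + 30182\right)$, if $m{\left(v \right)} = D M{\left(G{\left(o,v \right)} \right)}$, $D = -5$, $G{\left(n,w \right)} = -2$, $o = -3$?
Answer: $-2467201860$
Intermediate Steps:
$M{\left(F \right)} = -12 + F$ ($M{\left(F \right)} = F - 12 = -12 + F$)
$m{\left(v \right)} = 70$ ($m{\left(v \right)} = - 5 \left(-12 - 2\right) = \left(-5\right) \left(-14\right) = 70$)
$\left(-45251 - 36304\right) \left(m{\left(121 \right)} + 30182\right) = \left(-45251 - 36304\right) \left(70 + 30182\right) = \left(-81555\right) 30252 = -2467201860$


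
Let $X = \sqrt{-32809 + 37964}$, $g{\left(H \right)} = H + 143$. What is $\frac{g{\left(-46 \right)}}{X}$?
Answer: $\frac{97 \sqrt{5155}}{5155} \approx 1.351$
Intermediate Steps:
$g{\left(H \right)} = 143 + H$
$X = \sqrt{5155} \approx 71.798$
$\frac{g{\left(-46 \right)}}{X} = \frac{143 - 46}{\sqrt{5155}} = 97 \frac{\sqrt{5155}}{5155} = \frac{97 \sqrt{5155}}{5155}$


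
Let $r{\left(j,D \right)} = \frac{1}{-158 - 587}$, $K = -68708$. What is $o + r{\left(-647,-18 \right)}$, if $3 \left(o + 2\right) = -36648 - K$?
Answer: $\frac{23880227}{2235} \approx 10685.0$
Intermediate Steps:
$r{\left(j,D \right)} = - \frac{1}{745}$ ($r{\left(j,D \right)} = \frac{1}{-745} = - \frac{1}{745}$)
$o = \frac{32054}{3}$ ($o = -2 + \frac{-36648 - -68708}{3} = -2 + \frac{-36648 + 68708}{3} = -2 + \frac{1}{3} \cdot 32060 = -2 + \frac{32060}{3} = \frac{32054}{3} \approx 10685.0$)
$o + r{\left(-647,-18 \right)} = \frac{32054}{3} - \frac{1}{745} = \frac{23880227}{2235}$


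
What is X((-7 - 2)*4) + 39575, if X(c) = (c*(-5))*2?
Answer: 39935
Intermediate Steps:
X(c) = -10*c (X(c) = -5*c*2 = -10*c)
X((-7 - 2)*4) + 39575 = -10*(-7 - 2)*4 + 39575 = -(-90)*4 + 39575 = -10*(-36) + 39575 = 360 + 39575 = 39935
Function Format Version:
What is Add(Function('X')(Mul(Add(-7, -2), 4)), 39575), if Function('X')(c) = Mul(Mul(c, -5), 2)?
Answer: 39935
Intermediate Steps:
Function('X')(c) = Mul(-10, c) (Function('X')(c) = Mul(Mul(-5, c), 2) = Mul(-10, c))
Add(Function('X')(Mul(Add(-7, -2), 4)), 39575) = Add(Mul(-10, Mul(Add(-7, -2), 4)), 39575) = Add(Mul(-10, Mul(-9, 4)), 39575) = Add(Mul(-10, -36), 39575) = Add(360, 39575) = 39935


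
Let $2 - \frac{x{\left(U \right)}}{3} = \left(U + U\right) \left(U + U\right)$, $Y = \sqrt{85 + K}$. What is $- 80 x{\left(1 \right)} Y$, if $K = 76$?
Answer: $480 \sqrt{161} \approx 6090.5$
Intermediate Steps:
$Y = \sqrt{161}$ ($Y = \sqrt{85 + 76} = \sqrt{161} \approx 12.689$)
$x{\left(U \right)} = 6 - 12 U^{2}$ ($x{\left(U \right)} = 6 - 3 \left(U + U\right) \left(U + U\right) = 6 - 3 \cdot 2 U 2 U = 6 - 3 \cdot 4 U^{2} = 6 - 12 U^{2}$)
$- 80 x{\left(1 \right)} Y = - 80 \left(6 - 12 \cdot 1^{2}\right) \sqrt{161} = - 80 \left(6 - 12\right) \sqrt{161} = \left(-80\right) \left(-6\right) \sqrt{161} = 480 \sqrt{161}$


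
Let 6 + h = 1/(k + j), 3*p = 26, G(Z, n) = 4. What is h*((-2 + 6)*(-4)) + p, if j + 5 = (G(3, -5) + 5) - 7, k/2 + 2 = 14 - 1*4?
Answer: 4034/39 ≈ 103.44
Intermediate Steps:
k = 16 (k = -4 + 2*(14 - 1*4) = -4 + 2*(14 - 4) = -4 + 2*10 = -4 + 20 = 16)
j = -3 (j = -5 + ((4 + 5) - 7) = -5 + (9 - 7) = -5 + 2 = -3)
p = 26/3 (p = (1/3)*26 = 26/3 ≈ 8.6667)
h = -77/13 (h = -6 + 1/(16 - 3) = -6 + 1/13 = -77/13 ≈ -5.9231)
h*((-2 + 6)*(-4)) + p = -77*(-2 + 6)*(-4)/13 + 26/3 = -308*(-4)/13 + 26/3 = -77/13*(-16) + 26/3 = 1232/13 + 26/3 = 4034/39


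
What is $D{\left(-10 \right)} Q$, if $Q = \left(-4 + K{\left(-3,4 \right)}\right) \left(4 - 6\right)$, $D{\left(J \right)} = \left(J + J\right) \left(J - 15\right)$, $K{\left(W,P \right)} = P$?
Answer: $0$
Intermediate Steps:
$D{\left(J \right)} = 2 J \left(-15 + J\right)$
$Q = 0$ ($Q = \left(-4 + 4\right) \left(4 - 6\right) = 0 \left(-2\right) = 0$)
$D{\left(-10 \right)} Q = 2 \left(-10\right) \left(-15 - 10\right) 0 = 2 \left(-10\right) \left(-25\right) 0 = 500 \cdot 0 = 0$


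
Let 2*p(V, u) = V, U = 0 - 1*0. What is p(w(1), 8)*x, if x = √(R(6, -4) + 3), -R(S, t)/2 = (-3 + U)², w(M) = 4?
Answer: 2*I*√15 ≈ 7.746*I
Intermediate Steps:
U = 0 (U = 0 + 0 = 0)
p(V, u) = V/2
R(S, t) = -18 (R(S, t) = -2*(-3 + 0)² = -2*(-3)² = -2*9 = -18)
x = I*√15 (x = √(-18 + 3) = √(-15) = I*√15 ≈ 3.873*I)
p(w(1), 8)*x = ((½)*4)*(I*√15) = 2*(I*√15) = 2*I*√15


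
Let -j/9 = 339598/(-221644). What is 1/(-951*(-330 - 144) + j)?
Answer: 110822/49957204419 ≈ 2.2183e-6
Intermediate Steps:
j = 1528191/110822 (j = -3056382/(-221644) = -3056382*(-1)/221644 = -9*(-169799/110822) = 1528191/110822 ≈ 13.790)
1/(-951*(-330 - 144) + j) = 1/(-951*(-330 - 144) + 1528191/110822) = 1/(-951*(-474) + 1528191/110822) = 1/(450774 + 1528191/110822) = 1/(49957204419/110822) = 110822/49957204419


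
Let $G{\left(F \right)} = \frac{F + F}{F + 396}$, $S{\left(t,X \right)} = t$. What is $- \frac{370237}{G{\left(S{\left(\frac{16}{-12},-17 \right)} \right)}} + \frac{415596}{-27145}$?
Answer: $\frac{1487411922424}{27145} \approx 5.4795 \cdot 10^{7}$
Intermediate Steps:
$G{\left(F \right)} = \frac{2 F}{396 + F}$
$- \frac{370237}{G{\left(S{\left(\frac{16}{-12},-17 \right)} \right)}} + \frac{415596}{-27145} = - \frac{370237}{2 \frac{16}{-12} \frac{1}{396 + \frac{16}{-12}}} + \frac{415596}{-27145} = - \frac{370237}{2 \cdot 16 \left(- \frac{1}{12}\right) \frac{1}{396 + 16 \left(- \frac{1}{12}\right)}} + 415596 \left(- \frac{1}{27145}\right) = - \frac{370237}{2 \left(- \frac{4}{3}\right) \frac{1}{396 - \frac{4}{3}}} - \frac{415596}{27145} = - \frac{370237}{2 \left(- \frac{4}{3}\right) \frac{1}{\frac{1184}{3}}} - \frac{415596}{27145} = - \frac{370237}{2 \left(- \frac{4}{3}\right) \frac{3}{1184}} - \frac{415596}{27145} = - \frac{370237}{- \frac{1}{148}} - \frac{415596}{27145} = \left(-370237\right) \left(-148\right) - \frac{415596}{27145} = 54795076 - \frac{415596}{27145} = \frac{1487411922424}{27145}$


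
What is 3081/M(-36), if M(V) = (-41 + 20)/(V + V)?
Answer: 73944/7 ≈ 10563.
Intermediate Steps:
M(V) = -21/(2*V) (M(V) = -21*1/(2*V) = -21/(2*V))
3081/M(-36) = 3081/((-21/2/(-36))) = 3081/((-21/2*(-1/36))) = 3081/(7/24) = 3081*(24/7) = 73944/7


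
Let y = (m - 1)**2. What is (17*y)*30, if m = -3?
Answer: 8160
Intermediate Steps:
y = 16 (y = (-3 - 1)**2 = (-4)**2 = 16)
(17*y)*30 = (17*16)*30 = 272*30 = 8160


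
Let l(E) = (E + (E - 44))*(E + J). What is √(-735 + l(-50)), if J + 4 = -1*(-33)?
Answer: √2289 ≈ 47.844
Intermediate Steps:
J = 29 (J = -4 - 1*(-33) = -4 + 33 = 29)
l(E) = (-44 + 2*E)*(29 + E) (l(E) = (E + (E - 44))*(E + 29) = (E + (-44 + E))*(29 + E) = (-44 + 2*E)*(29 + E))
√(-735 + l(-50)) = √(-735 + (-1276 + 2*(-50)² + 14*(-50))) = √(-735 + (-1276 + 2*2500 - 700)) = √(-735 + (-1276 + 5000 - 700)) = √(-735 + 3024) = √2289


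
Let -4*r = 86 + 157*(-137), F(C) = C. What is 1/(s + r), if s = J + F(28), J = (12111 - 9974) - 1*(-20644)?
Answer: 4/112659 ≈ 3.5505e-5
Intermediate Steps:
J = 22781 (J = 2137 + 20644 = 22781)
r = 21423/4 (r = -(86 + 157*(-137))/4 = -(86 - 21509)/4 = -¼*(-21423) = 21423/4 ≈ 5355.8)
s = 22809 (s = 22781 + 28 = 22809)
1/(s + r) = 1/(22809 + 21423/4) = 1/(112659/4) = 4/112659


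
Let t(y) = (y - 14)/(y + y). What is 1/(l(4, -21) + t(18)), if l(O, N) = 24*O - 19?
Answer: 9/694 ≈ 0.012968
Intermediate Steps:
l(O, N) = -19 + 24*O
t(y) = (-14 + y)/(2*y) (t(y) = (-14 + y)/((2*y)) = (-14 + y)*(1/(2*y)) = (-14 + y)/(2*y))
1/(l(4, -21) + t(18)) = 1/((-19 + 24*4) + (1/2)*(-14 + 18)/18) = 1/((-19 + 96) + (1/2)*(1/18)*4) = 1/(77 + 1/9) = 1/(694/9) = 9/694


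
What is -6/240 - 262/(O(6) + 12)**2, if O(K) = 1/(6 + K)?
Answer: -306029/168200 ≈ -1.8194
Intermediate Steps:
-6/240 - 262/(O(6) + 12)**2 = -6/240 - 262/(1/(6 + 6) + 12)**2 = -6*1/240 - 262/(1/12 + 12)**2 = -1/40 - 262/(1/12 + 12)**2 = -1/40 - 262/((145/12)**2) = -1/40 - 262/21025/144 = -1/40 - 262*144/21025 = -1/40 - 37728/21025 = -306029/168200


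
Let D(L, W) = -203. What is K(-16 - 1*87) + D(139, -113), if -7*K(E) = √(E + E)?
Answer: -203 - I*√206/7 ≈ -203.0 - 2.0504*I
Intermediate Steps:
K(E) = -√2*√E/7 (K(E) = -√(E + E)/7 = -√2*√E/7)
K(-16 - 1*87) + D(139, -113) = -√2*√(-16 - 1*87)/7 - 203 = -√2*√(-16 - 87)/7 - 203 = -√2*√(-103)/7 - 203 = -√2*I*√103/7 - 203 = -I*√206/7 - 203 = -203 - I*√206/7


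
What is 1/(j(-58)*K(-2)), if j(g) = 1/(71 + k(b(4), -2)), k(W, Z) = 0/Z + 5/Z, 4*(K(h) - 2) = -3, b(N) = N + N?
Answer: 274/5 ≈ 54.800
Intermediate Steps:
b(N) = 2*N
K(h) = 5/4 (K(h) = 2 + (1/4)*(-3) = 2 - 3/4 = 5/4)
k(W, Z) = 5/Z (k(W, Z) = 0 + 5/Z = 5/Z)
j(g) = 2/137 (j(g) = 1/(71 + 5/(-2)) = 1/(71 + 5*(-1/2)) = 1/(71 - 5/2) = 1/(137/2) = 2/137)
1/(j(-58)*K(-2)) = 1/((2/137)*(5/4)) = 1/(5/274) = 274/5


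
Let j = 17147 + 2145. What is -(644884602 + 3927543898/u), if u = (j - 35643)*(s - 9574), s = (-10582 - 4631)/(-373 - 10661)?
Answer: -4472917127552724462/6935995897 ≈ -6.4488e+8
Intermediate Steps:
j = 19292
s = 5071/3678 (s = -15213/(-11034) = -15213*(-1/11034) = 5071/3678 ≈ 1.3787)
u = 575687659451/3678 (u = (19292 - 35643)*(5071/3678 - 9574) = -16351*(-35208101/3678) = 575687659451/3678 ≈ 1.5652e+8)
-(644884602 + 3927543898/u) = -76526/(1/(51323/(575687659451/3678) + 8427)) = -76526/(1/(51323*(3678/575687659451) + 8427)) = -76526/(1/(188765994/575687659451 + 8427)) = -76526/(1/(4851320094959571/575687659451)) = -76526/575687659451/4851320094959571 = -76526*4851320094959571/575687659451 = -4472917127552724462/6935995897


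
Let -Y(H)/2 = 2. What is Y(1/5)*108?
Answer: -432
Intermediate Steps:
Y(H) = -4 (Y(H) = -2*2 = -4)
Y(1/5)*108 = -4*108 = -432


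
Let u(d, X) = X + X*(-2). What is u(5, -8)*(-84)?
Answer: -672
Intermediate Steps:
u(d, X) = -X (u(d, X) = X - 2*X = -X)
u(5, -8)*(-84) = -1*(-8)*(-84) = 8*(-84) = -672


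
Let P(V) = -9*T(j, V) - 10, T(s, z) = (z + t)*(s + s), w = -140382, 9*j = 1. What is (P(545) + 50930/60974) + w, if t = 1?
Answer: -4313397243/30487 ≈ -1.4148e+5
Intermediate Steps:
j = 1/9 (j = (1/9)*1 = 1/9 ≈ 0.11111)
T(s, z) = 2*s*(1 + z) (T(s, z) = (z + 1)*(s + s) = (1 + z)*(2*s) = 2*s*(1 + z))
P(V) = -12 - 2*V (P(V) = -18*(1 + V)/9 - 10 = -9*(2/9 + 2*V/9) - 10 = (-2 - 2*V) - 10 = -12 - 2*V)
(P(545) + 50930/60974) + w = ((-12 - 2*545) + 50930/60974) - 140382 = ((-12 - 1090) + 50930*(1/60974)) - 140382 = (-1102 + 25465/30487) - 140382 = -33571209/30487 - 140382 = -4313397243/30487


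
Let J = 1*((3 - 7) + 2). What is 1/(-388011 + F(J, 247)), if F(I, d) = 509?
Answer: -1/387502 ≈ -2.5806e-6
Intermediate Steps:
J = -2 (J = 1*(-4 + 2) = 1*(-2) = -2)
1/(-388011 + F(J, 247)) = 1/(-388011 + 509) = 1/(-387502) = -1/387502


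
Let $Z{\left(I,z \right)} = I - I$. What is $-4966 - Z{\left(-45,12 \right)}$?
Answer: $-4966$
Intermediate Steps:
$Z{\left(I,z \right)} = 0$
$-4966 - Z{\left(-45,12 \right)} = -4966 - 0 = -4966 + 0 = -4966$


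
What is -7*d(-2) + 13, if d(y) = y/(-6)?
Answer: 32/3 ≈ 10.667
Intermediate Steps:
d(y) = -y/6 (d(y) = y*(-⅙) = -y/6)
-7*d(-2) + 13 = -(-7)*(-2)/6 + 13 = -7*⅓ + 13 = -7/3 + 13 = 32/3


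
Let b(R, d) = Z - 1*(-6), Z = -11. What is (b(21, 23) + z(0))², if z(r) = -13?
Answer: 324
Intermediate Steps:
b(R, d) = -5 (b(R, d) = -11 - 1*(-6) = -11 + 6 = -5)
(b(21, 23) + z(0))² = (-5 - 13)² = (-18)² = 324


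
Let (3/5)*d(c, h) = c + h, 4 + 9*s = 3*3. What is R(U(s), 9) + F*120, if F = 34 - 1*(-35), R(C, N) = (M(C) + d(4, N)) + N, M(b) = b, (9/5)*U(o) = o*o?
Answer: 6058601/729 ≈ 8310.8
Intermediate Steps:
s = 5/9 (s = -4/9 + (3*3)/9 = -4/9 + (1/9)*9 = -4/9 + 1 = 5/9 ≈ 0.55556)
U(o) = 5*o**2/9 (U(o) = 5*(o*o)/9 = 5*o**2/9)
d(c, h) = 5*c/3 + 5*h/3 (d(c, h) = 5*(c + h)/3 = 5*c/3 + 5*h/3)
R(C, N) = 20/3 + C + 8*N/3 (R(C, N) = (C + ((5/3)*4 + 5*N/3)) + N = (C + (20/3 + 5*N/3)) + N = (20/3 + C + 5*N/3) + N = 20/3 + C + 8*N/3)
F = 69 (F = 34 + 35 = 69)
R(U(s), 9) + F*120 = (20/3 + 5*(5/9)**2/9 + (8/3)*9) + 69*120 = (20/3 + (5/9)*(25/81) + 24) + 8280 = (20/3 + 125/729 + 24) + 8280 = 22481/729 + 8280 = 6058601/729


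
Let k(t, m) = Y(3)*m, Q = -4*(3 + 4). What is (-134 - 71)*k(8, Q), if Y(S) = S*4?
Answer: 68880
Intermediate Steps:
Y(S) = 4*S
Q = -28 (Q = -4*7 = -28)
k(t, m) = 12*m (k(t, m) = (4*3)*m = 12*m)
(-134 - 71)*k(8, Q) = (-134 - 71)*(12*(-28)) = -205*(-336) = 68880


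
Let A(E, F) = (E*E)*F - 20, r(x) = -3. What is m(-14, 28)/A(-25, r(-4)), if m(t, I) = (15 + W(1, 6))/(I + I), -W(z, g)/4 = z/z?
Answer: -11/106120 ≈ -0.00010366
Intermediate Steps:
W(z, g) = -4 (W(z, g) = -4*z/z = -4*1 = -4)
m(t, I) = 11/(2*I) (m(t, I) = (15 - 4)/(I + I) = 11/((2*I)) = 11*(1/(2*I)) = 11/(2*I))
A(E, F) = -20 + F*E² (A(E, F) = E²*F - 20 = F*E² - 20 = -20 + F*E²)
m(-14, 28)/A(-25, r(-4)) = ((11/2)/28)/(-20 - 3*(-25)²) = ((11/2)*(1/28))/(-20 - 3*625) = 11/(56*(-20 - 1875)) = (11/56)/(-1895) = (11/56)*(-1/1895) = -11/106120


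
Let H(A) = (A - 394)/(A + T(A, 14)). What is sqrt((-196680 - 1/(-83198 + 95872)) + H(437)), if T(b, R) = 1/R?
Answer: I*sqrt(1182900715607891956906)/77552206 ≈ 443.49*I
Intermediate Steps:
H(A) = (-394 + A)/(1/14 + A) (H(A) = (A - 394)/(A + 1/14) = (-394 + A)/(A + 1/14) = (-394 + A)/(1/14 + A))
sqrt((-196680 - 1/(-83198 + 95872)) + H(437)) = sqrt((-196680 - 1/(-83198 + 95872)) + 14*(-394 + 437)/(1 + 14*437)) = sqrt((-196680 - 1/12674) + 14*43/(1 + 6118)) = sqrt((-196680 - 1*1/12674) + 14*43/6119) = sqrt((-196680 - 1/12674) + 14*(1/6119)*43) = sqrt(-2492722321/12674 + 602/6119) = sqrt(-15252960252451/77552206) = I*sqrt(1182900715607891956906)/77552206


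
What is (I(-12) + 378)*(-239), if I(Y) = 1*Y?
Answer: -87474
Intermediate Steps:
I(Y) = Y
(I(-12) + 378)*(-239) = (-12 + 378)*(-239) = 366*(-239) = -87474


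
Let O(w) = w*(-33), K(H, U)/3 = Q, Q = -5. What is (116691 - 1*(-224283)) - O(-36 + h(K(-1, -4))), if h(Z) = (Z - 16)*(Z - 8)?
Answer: 363315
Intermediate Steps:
K(H, U) = -15 (K(H, U) = 3*(-5) = -15)
h(Z) = (-16 + Z)*(-8 + Z)
O(w) = -33*w
(116691 - 1*(-224283)) - O(-36 + h(K(-1, -4))) = (116691 - 1*(-224283)) - (-33)*(-36 + (128 + (-15)² - 24*(-15))) = (116691 + 224283) - (-33)*(-36 + (128 + 225 + 360)) = 340974 - (-33)*(-36 + 713) = 340974 - (-33)*677 = 340974 - 1*(-22341) = 340974 + 22341 = 363315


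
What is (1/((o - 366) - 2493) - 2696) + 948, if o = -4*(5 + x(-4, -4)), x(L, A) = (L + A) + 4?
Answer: -5004525/2863 ≈ -1748.0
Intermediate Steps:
x(L, A) = 4 + A + L (x(L, A) = (A + L) + 4 = 4 + A + L)
o = -4 (o = -4*(5 + (4 - 4 - 4)) = -4*(5 - 4) = -4*1 = -4)
(1/((o - 366) - 2493) - 2696) + 948 = (1/((-4 - 366) - 2493) - 2696) + 948 = (1/(-370 - 2493) - 2696) + 948 = (1/(-2863) - 2696) + 948 = (-1/2863 - 2696) + 948 = -7718649/2863 + 948 = -5004525/2863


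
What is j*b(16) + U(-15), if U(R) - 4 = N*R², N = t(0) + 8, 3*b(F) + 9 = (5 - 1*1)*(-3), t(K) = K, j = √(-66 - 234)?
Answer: 1804 - 70*I*√3 ≈ 1804.0 - 121.24*I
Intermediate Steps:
j = 10*I*√3 (j = √(-300) = 10*I*√3 ≈ 17.32*I)
b(F) = -7 (b(F) = -3 + ((5 - 1*1)*(-3))/3 = -3 + ((5 - 1)*(-3))/3 = -3 + (4*(-3))/3 = -3 + (⅓)*(-12) = -3 - 4 = -7)
N = 8 (N = 0 + 8 = 8)
U(R) = 4 + 8*R²
j*b(16) + U(-15) = (10*I*√3)*(-7) + (4 + 8*(-15)²) = -70*I*√3 + (4 + 8*225) = -70*I*√3 + (4 + 1800) = -70*I*√3 + 1804 = 1804 - 70*I*√3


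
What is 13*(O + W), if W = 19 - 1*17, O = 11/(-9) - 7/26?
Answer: 119/18 ≈ 6.6111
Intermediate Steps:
O = -349/234 (O = 11*(-1/9) - 7*1/26 = -11/9 - 7/26 = -349/234 ≈ -1.4915)
W = 2 (W = 19 - 17 = 2)
13*(O + W) = 13*(-349/234 + 2) = 13*(119/234) = 119/18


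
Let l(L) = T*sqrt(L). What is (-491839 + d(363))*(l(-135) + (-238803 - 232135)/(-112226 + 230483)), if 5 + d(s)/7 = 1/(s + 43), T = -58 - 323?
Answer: 6717622341079/3429453 + 32608293813*I*sqrt(15)/58 ≈ 1.9588e+6 + 2.1774e+9*I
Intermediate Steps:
T = -381
l(L) = -381*sqrt(L)
d(s) = -35 + 7/(43 + s) (d(s) = -35 + 7/(s + 43) = -35 + 7/(43 + s))
(-491839 + d(363))*(l(-135) + (-238803 - 232135)/(-112226 + 230483)) = (-491839 + 7*(-214 - 5*363)/(43 + 363))*(-1143*I*sqrt(15) + (-238803 - 232135)/(-112226 + 230483)) = (-491839 + 7*(-214 - 1815)/406)*(-1143*I*sqrt(15) - 470938/118257) = (-491839 + 7*(1/406)*(-2029))*(-1143*I*sqrt(15) - 470938*1/118257) = (-491839 - 2029/58)*(-1143*I*sqrt(15) - 470938/118257) = -28528691*(-470938/118257 - 1143*I*sqrt(15))/58 = 6717622341079/3429453 + 32608293813*I*sqrt(15)/58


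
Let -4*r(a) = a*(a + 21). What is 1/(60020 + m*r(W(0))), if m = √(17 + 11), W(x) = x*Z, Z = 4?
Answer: 1/60020 ≈ 1.6661e-5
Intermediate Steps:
W(x) = 4*x (W(x) = x*4 = 4*x)
r(a) = -a*(21 + a)/4 (r(a) = -a*(a + 21)/4 = -a*(21 + a)/4)
m = 2*√7 (m = √28 = 2*√7 ≈ 5.2915)
1/(60020 + m*r(W(0))) = 1/(60020 + (2*√7)*(-4*0*(21 + 4*0)/4)) = 1/(60020 + (2*√7)*(-¼*0*(21 + 0))) = 1/(60020 + (2*√7)*(-¼*0*21)) = 1/(60020 + (2*√7)*0) = 1/(60020 + 0) = 1/60020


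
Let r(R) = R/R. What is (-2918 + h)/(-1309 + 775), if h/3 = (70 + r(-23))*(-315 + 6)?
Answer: 68735/534 ≈ 128.72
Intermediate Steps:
r(R) = 1
h = -65817 (h = 3*((70 + 1)*(-315 + 6)) = 3*(71*(-309)) = 3*(-21939) = -65817)
(-2918 + h)/(-1309 + 775) = (-2918 - 65817)/(-1309 + 775) = -68735/(-534) = -68735*(-1/534) = 68735/534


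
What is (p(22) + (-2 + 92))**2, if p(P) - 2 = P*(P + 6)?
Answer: 501264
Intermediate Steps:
p(P) = 2 + P*(6 + P) (p(P) = 2 + P*(P + 6) = 2 + P*(6 + P))
(p(22) + (-2 + 92))**2 = ((2 + 22**2 + 6*22) + (-2 + 92))**2 = ((2 + 484 + 132) + 90)**2 = (618 + 90)**2 = 708**2 = 501264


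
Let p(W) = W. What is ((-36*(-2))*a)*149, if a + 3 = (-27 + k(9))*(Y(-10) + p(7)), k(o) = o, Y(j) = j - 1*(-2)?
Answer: 160920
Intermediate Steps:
Y(j) = 2 + j (Y(j) = j + 2 = 2 + j)
a = 15 (a = -3 + (-27 + 9)*((2 - 10) + 7) = -3 - 18*(-8 + 7) = -3 - 18*(-1) = -3 + 18 = 15)
((-36*(-2))*a)*149 = (-36*(-2)*15)*149 = (72*15)*149 = 1080*149 = 160920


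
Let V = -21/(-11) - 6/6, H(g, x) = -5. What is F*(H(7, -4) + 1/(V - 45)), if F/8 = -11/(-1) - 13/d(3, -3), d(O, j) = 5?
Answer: -818496/2425 ≈ -337.52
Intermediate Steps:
V = 10/11 (V = -21*(-1/11) - 6*⅙ = 21/11 - 1 = 10/11 ≈ 0.90909)
F = 336/5 (F = 8*(-11/(-1) - 13/5) = 8*(-11*(-1) - 13*⅕) = 8*(11 - 13/5) = 8*(42/5) = 336/5 ≈ 67.200)
F*(H(7, -4) + 1/(V - 45)) = 336*(-5 + 1/(10/11 - 45))/5 = 336*(-5 + 1/(-485/11))/5 = 336*(-5 - 11/485)/5 = (336/5)*(-2436/485) = -818496/2425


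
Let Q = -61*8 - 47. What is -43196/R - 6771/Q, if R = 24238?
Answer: 70502819/6483665 ≈ 10.874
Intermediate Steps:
Q = -535 (Q = -488 - 47 = -535)
-43196/R - 6771/Q = -43196/24238 - 6771/(-535) = -43196*1/24238 - 6771*(-1/535) = -21598/12119 + 6771/535 = 70502819/6483665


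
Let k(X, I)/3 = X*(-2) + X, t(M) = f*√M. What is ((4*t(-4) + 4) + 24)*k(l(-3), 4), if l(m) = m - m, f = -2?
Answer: 0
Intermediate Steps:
l(m) = 0
t(M) = -2*√M
k(X, I) = -3*X (k(X, I) = 3*(X*(-2) + X) = 3*(-2*X + X) = 3*(-X) = -3*X)
((4*t(-4) + 4) + 24)*k(l(-3), 4) = ((4*(-4*I) + 4) + 24)*(-3*0) = ((4*(-4*I) + 4) + 24)*0 = ((-16*I + 4) + 24)*0 = ((4 - 16*I) + 24)*0 = (28 - 16*I)*0 = 0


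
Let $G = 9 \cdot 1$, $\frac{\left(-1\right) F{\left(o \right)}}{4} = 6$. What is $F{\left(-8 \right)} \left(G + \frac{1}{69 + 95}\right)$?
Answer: $- \frac{8862}{41} \approx -216.15$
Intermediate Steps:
$F{\left(o \right)} = -24$ ($F{\left(o \right)} = \left(-4\right) 6 = -24$)
$G = 9$
$F{\left(-8 \right)} \left(G + \frac{1}{69 + 95}\right) = - 24 \left(9 + \frac{1}{69 + 95}\right) = - 24 \left(9 + \frac{1}{164}\right) = \left(-24\right) \frac{1477}{164} = - \frac{8862}{41}$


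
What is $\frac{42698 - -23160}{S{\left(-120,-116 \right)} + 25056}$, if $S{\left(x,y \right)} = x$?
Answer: $\frac{32929}{12468} \approx 2.6411$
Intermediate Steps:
$\frac{42698 - -23160}{S{\left(-120,-116 \right)} + 25056} = \frac{42698 - -23160}{-120 + 25056} = \frac{42698 + 23160}{24936} = 65858 \cdot \frac{1}{24936} = \frac{32929}{12468}$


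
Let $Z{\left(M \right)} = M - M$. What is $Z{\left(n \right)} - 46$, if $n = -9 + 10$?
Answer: $-46$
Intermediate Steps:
$n = 1$
$Z{\left(M \right)} = 0$
$Z{\left(n \right)} - 46 = 0 - 46 = -46$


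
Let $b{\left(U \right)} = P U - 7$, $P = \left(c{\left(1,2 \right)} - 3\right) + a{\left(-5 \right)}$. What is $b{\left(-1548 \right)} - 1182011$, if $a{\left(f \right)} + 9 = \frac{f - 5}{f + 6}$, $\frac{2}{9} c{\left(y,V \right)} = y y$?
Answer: $-1154928$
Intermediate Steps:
$c{\left(y,V \right)} = \frac{9 y^{2}}{2}$ ($c{\left(y,V \right)} = \frac{9 y y}{2} = \frac{9 y^{2}}{2}$)
$a{\left(f \right)} = -9 + \frac{-5 + f}{6 + f}$ ($a{\left(f \right)} = -9 + \frac{f - 5}{f + 6} = -9 + \frac{-5 + f}{6 + f}$)
$P = - \frac{35}{2}$ ($P = \left(\frac{9 \cdot 1^{2}}{2} - 3\right) + \frac{-59 - -40}{6 - 5} = \left(\frac{9}{2} \cdot 1 - 3\right) + \frac{-59 + 40}{1} = \left(\frac{9}{2} - 3\right) + 1 \left(-19\right) = \frac{3}{2} - 19 = - \frac{35}{2} \approx -17.5$)
$b{\left(U \right)} = -7 - \frac{35 U}{2}$ ($b{\left(U \right)} = - \frac{35 U}{2} - 7 = -7 - \frac{35 U}{2}$)
$b{\left(-1548 \right)} - 1182011 = \left(-7 - -27090\right) - 1182011 = \left(-7 + 27090\right) - 1182011 = 27083 - 1182011 = -1154928$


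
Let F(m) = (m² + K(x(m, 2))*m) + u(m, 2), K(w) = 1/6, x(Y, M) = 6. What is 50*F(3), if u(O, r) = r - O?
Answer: 425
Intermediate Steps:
K(w) = ⅙
F(m) = 2 + m² - 5*m/6 (F(m) = (m² + m/6) + (2 - m) = 2 + m² - 5*m/6)
50*F(3) = 50*(2 + 3² - ⅚*3) = 50*(2 + 9 - 5/2) = 50*(17/2) = 425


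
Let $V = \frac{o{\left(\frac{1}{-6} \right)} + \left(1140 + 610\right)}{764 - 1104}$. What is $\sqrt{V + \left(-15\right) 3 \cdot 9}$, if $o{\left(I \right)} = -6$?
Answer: $\frac{i \sqrt{2963185}}{85} \approx 20.252 i$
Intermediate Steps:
$V = - \frac{436}{85}$ ($V = \frac{-6 + \left(1140 + 610\right)}{764 - 1104} = \frac{-6 + 1750}{-340} = 1744 \left(- \frac{1}{340}\right) = - \frac{436}{85} \approx -5.1294$)
$\sqrt{V + \left(-15\right) 3 \cdot 9} = \sqrt{- \frac{436}{85} + \left(-15\right) 3 \cdot 9} = \sqrt{- \frac{436}{85} - 405} = \sqrt{- \frac{34861}{85}} = \frac{i \sqrt{2963185}}{85}$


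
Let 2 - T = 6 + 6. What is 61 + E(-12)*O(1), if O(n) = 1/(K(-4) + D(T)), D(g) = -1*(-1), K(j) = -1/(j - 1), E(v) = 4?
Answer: 193/3 ≈ 64.333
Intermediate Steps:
K(j) = -1/(-1 + j)
T = -10 (T = 2 - (6 + 6) = 2 - 1*12 = 2 - 12 = -10)
D(g) = 1
O(n) = ⅚ (O(n) = 1/(-1/(-1 - 4) + 1) = 1/(-1/(-5) + 1) = 1/(-1*(-⅕) + 1) = 1/(⅕ + 1) = 1/(6/5) = ⅚)
61 + E(-12)*O(1) = 61 + 4*(⅚) = 61 + 10/3 = 193/3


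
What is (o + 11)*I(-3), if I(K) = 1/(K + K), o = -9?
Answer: -1/3 ≈ -0.33333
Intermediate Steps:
I(K) = 1/(2*K)
(o + 11)*I(-3) = (-9 + 11)*((1/2)/(-3)) = 2*((1/2)*(-1/3)) = 2*(-1/6) = -1/3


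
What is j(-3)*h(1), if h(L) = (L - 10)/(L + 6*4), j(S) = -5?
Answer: 9/5 ≈ 1.8000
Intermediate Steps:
h(L) = (-10 + L)/(24 + L) (h(L) = (-10 + L)/(L + 24) = (-10 + L)/(24 + L))
j(-3)*h(1) = -5*(-10 + 1)/(24 + 1) = -5*(-9)/25 = -(-9)/5 = -5*(-9/25) = 9/5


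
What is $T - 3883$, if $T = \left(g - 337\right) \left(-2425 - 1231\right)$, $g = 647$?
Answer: $-1137243$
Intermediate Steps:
$T = -1133360$ ($T = \left(647 - 337\right) \left(-2425 - 1231\right) = 310 \left(-3656\right) = -1133360$)
$T - 3883 = -1133360 - 3883 = -1137243$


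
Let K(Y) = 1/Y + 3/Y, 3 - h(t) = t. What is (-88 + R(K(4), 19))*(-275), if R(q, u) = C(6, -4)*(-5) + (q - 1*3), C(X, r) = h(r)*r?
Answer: -13750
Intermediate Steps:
h(t) = 3 - t
K(Y) = 4/Y (K(Y) = 1/Y + 3/Y = 4/Y)
C(X, r) = r*(3 - r) (C(X, r) = (3 - r)*r = r*(3 - r))
R(q, u) = 137 + q (R(q, u) = -4*(3 - 1*(-4))*(-5) + (q - 1*3) = -4*(3 + 4)*(-5) + (q - 3) = -4*7*(-5) + (-3 + q) = -28*(-5) + (-3 + q) = 140 + (-3 + q) = 137 + q)
(-88 + R(K(4), 19))*(-275) = (-88 + (137 + 4/4))*(-275) = (-88 + (137 + 4*(1/4)))*(-275) = (-88 + (137 + 1))*(-275) = (-88 + 138)*(-275) = 50*(-275) = -13750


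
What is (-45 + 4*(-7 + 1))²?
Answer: 4761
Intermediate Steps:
(-45 + 4*(-7 + 1))² = (-45 + 4*(-6))² = (-45 - 24)² = (-69)² = 4761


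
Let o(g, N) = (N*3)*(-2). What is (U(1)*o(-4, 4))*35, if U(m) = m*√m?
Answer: -840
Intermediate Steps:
o(g, N) = -6*N (o(g, N) = (3*N)*(-2) = -6*N)
U(m) = m^(3/2)
(U(1)*o(-4, 4))*35 = (1^(3/2)*(-6*4))*35 = (1*(-24))*35 = -24*35 = -840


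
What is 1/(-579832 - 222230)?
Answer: -1/802062 ≈ -1.2468e-6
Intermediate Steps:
1/(-579832 - 222230) = 1/(-802062) = -1/802062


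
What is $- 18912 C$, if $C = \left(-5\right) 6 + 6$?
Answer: $453888$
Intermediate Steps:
$C = -24$ ($C = -30 + 6 = -24$)
$- 18912 C = \left(-18912\right) \left(-24\right) = 453888$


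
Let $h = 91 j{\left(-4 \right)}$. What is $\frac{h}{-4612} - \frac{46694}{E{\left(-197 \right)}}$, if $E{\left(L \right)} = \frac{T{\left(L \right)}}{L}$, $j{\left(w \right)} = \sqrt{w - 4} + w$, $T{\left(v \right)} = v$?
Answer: $- \frac{53838091}{1153} - \frac{91 i \sqrt{2}}{2306} \approx -46694.0 - 0.055808 i$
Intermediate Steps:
$j{\left(w \right)} = w + \sqrt{-4 + w}$ ($j{\left(w \right)} = \sqrt{-4 + w} + w = w + \sqrt{-4 + w}$)
$E{\left(L \right)} = 1$ ($E{\left(L \right)} = \frac{L}{L} = 1$)
$h = -364 + 182 i \sqrt{2}$ ($h = 91 \left(-4 + \sqrt{-4 - 4}\right) = 91 \left(-4 + \sqrt{-8}\right) = 91 \left(-4 + 2 i \sqrt{2}\right) = -364 + 182 i \sqrt{2} \approx -364.0 + 257.39 i$)
$\frac{h}{-4612} - \frac{46694}{E{\left(-197 \right)}} = \frac{-364 + 182 i \sqrt{2}}{-4612} - \frac{46694}{1} = \left(-364 + 182 i \sqrt{2}\right) \left(- \frac{1}{4612}\right) - 46694 = \left(\frac{91}{1153} - \frac{91 i \sqrt{2}}{2306}\right) - 46694 = - \frac{53838091}{1153} - \frac{91 i \sqrt{2}}{2306}$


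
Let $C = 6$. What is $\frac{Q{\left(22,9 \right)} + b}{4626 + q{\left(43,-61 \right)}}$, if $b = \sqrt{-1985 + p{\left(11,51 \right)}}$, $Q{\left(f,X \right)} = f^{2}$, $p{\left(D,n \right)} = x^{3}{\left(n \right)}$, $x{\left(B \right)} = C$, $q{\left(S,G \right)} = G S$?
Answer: $\frac{484}{2003} + \frac{i \sqrt{1769}}{2003} \approx 0.24164 + 0.020998 i$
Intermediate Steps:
$x{\left(B \right)} = 6$
$p{\left(D,n \right)} = 216$ ($p{\left(D,n \right)} = 6^{3} = 216$)
$b = i \sqrt{1769}$ ($b = \sqrt{-1985 + 216} = \sqrt{-1769} = i \sqrt{1769} \approx 42.06 i$)
$\frac{Q{\left(22,9 \right)} + b}{4626 + q{\left(43,-61 \right)}} = \frac{22^{2} + i \sqrt{1769}}{4626 - 2623} = \frac{484 + i \sqrt{1769}}{4626 - 2623} = \frac{484 + i \sqrt{1769}}{2003} = \left(484 + i \sqrt{1769}\right) \frac{1}{2003} = \frac{484}{2003} + \frac{i \sqrt{1769}}{2003}$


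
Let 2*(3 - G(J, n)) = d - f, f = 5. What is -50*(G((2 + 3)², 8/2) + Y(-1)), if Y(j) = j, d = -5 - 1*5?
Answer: -475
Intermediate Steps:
d = -10 (d = -5 - 5 = -10)
G(J, n) = 21/2 (G(J, n) = 3 - (-10 - 1*5)/2 = 3 - (-10 - 5)/2 = 3 - ½*(-15) = 3 + 15/2 = 21/2)
-50*(G((2 + 3)², 8/2) + Y(-1)) = -50*(21/2 - 1) = -50*19/2 = -475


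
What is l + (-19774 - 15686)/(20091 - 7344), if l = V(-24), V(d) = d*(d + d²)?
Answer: -56302572/4249 ≈ -13251.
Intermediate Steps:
l = -13248 (l = (-24)²*(1 - 24) = 576*(-23) = -13248)
l + (-19774 - 15686)/(20091 - 7344) = -13248 + (-19774 - 15686)/(20091 - 7344) = -13248 - 35460/12747 = -13248 - 35460*1/12747 = -13248 - 11820/4249 = -56302572/4249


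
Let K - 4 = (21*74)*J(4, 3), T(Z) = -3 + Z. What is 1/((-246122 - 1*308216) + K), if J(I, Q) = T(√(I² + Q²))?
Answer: -1/551226 ≈ -1.8141e-6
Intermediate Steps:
J(I, Q) = -3 + √(I² + Q²)
K = 3112 (K = 4 + (21*74)*(-3 + √(4² + 3²)) = 4 + 1554*(-3 + √(16 + 9)) = 4 + 1554*(-3 + √25) = 4 + 1554*(-3 + 5) = 4 + 1554*2 = 4 + 3108 = 3112)
1/((-246122 - 1*308216) + K) = 1/((-246122 - 1*308216) + 3112) = 1/((-246122 - 308216) + 3112) = 1/(-554338 + 3112) = 1/(-551226) = -1/551226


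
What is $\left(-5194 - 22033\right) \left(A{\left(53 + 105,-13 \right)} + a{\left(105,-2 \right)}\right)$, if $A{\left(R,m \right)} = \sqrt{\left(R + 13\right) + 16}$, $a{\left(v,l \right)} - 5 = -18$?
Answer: $353951 - 27227 \sqrt{187} \approx -18373.0$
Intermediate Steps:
$a{\left(v,l \right)} = -13$ ($a{\left(v,l \right)} = 5 - 18 = -13$)
$A{\left(R,m \right)} = \sqrt{29 + R}$ ($A{\left(R,m \right)} = \sqrt{\left(13 + R\right) + 16} = \sqrt{29 + R}$)
$\left(-5194 - 22033\right) \left(A{\left(53 + 105,-13 \right)} + a{\left(105,-2 \right)}\right) = \left(-5194 - 22033\right) \left(\sqrt{29 + \left(53 + 105\right)} - 13\right) = - 27227 \left(\sqrt{29 + 158} - 13\right) = - 27227 \left(\sqrt{187} - 13\right) = - 27227 \left(-13 + \sqrt{187}\right) = 353951 - 27227 \sqrt{187}$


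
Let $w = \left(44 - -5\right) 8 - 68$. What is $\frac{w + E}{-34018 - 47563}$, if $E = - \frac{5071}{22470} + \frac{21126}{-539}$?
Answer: $- \frac{70339519}{20164375770} \approx -0.0034883$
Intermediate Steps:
$w = 324$ ($w = \left(44 + 5\right) 8 - 68 = 49 \cdot 8 - 68 = 392 - 68 = 324$)
$E = - \frac{9743561}{247170}$ ($E = \left(-5071\right) \frac{1}{22470} + 21126 \left(- \frac{1}{539}\right) = - \frac{5071}{22470} - \frac{3018}{77} = - \frac{9743561}{247170} \approx -39.42$)
$\frac{w + E}{-34018 - 47563} = \frac{324 - \frac{9743561}{247170}}{-34018 - 47563} = \frac{70339519}{247170 \left(-81581\right)} = \frac{70339519}{247170} \left(- \frac{1}{81581}\right) = - \frac{70339519}{20164375770}$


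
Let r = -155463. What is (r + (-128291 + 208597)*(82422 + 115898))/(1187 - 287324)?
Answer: -15926130457/286137 ≈ -55659.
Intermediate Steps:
(r + (-128291 + 208597)*(82422 + 115898))/(1187 - 287324) = (-155463 + (-128291 + 208597)*(82422 + 115898))/(1187 - 287324) = (-155463 + 80306*198320)/(-286137) = (-155463 + 15926285920)*(-1/286137) = 15926130457*(-1/286137) = -15926130457/286137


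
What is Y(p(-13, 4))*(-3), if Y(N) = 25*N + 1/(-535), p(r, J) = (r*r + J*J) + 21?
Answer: -8265747/535 ≈ -15450.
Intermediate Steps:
p(r, J) = 21 + J² + r² (p(r, J) = (r² + J²) + 21 = (J² + r²) + 21 = 21 + J² + r²)
Y(N) = -1/535 + 25*N (Y(N) = 25*N - 1/535 = -1/535 + 25*N)
Y(p(-13, 4))*(-3) = (-1/535 + 25*(21 + 4² + (-13)²))*(-3) = (-1/535 + 25*(21 + 16 + 169))*(-3) = (-1/535 + 25*206)*(-3) = (-1/535 + 5150)*(-3) = (2755249/535)*(-3) = -8265747/535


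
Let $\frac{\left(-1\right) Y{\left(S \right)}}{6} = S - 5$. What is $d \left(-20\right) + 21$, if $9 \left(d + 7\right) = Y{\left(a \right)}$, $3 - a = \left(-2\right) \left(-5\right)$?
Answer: $1$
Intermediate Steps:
$a = -7$ ($a = 3 - \left(-2\right) \left(-5\right) = 3 - 10 = -7$)
$Y{\left(S \right)} = 30 - 6 S$ ($Y{\left(S \right)} = - 6 \left(S - 5\right) = - 6 \left(-5 + S\right) = 30 - 6 S$)
$d = 1$ ($d = -7 + \frac{30 - -42}{9} = -7 + \frac{30 + 42}{9} = -7 + \frac{1}{9} \cdot 72 = -7 + 8 = 1$)
$d \left(-20\right) + 21 = 1 \left(-20\right) + 21 = -20 + 21 = 1$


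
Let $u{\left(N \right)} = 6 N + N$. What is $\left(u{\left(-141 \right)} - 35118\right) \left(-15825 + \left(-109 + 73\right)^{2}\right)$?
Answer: $524569545$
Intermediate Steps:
$u{\left(N \right)} = 7 N$
$\left(u{\left(-141 \right)} - 35118\right) \left(-15825 + \left(-109 + 73\right)^{2}\right) = \left(7 \left(-141\right) - 35118\right) \left(-15825 + \left(-109 + 73\right)^{2}\right) = \left(-987 - 35118\right) \left(-15825 + \left(-36\right)^{2}\right) = - 36105 \left(-15825 + 1296\right) = \left(-36105\right) \left(-14529\right) = 524569545$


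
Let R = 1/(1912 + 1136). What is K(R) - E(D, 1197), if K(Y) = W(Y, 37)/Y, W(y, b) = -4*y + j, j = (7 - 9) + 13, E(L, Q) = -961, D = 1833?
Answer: 34485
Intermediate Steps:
j = 11 (j = -2 + 13 = 11)
W(y, b) = 11 - 4*y (W(y, b) = -4*y + 11 = 11 - 4*y)
R = 1/3048 ≈ 0.00032808
K(Y) = (11 - 4*Y)/Y
K(R) - E(D, 1197) = (-4 + 11/(1/3048)) - 1*(-961) = (-4 + 11*3048) + 961 = (-4 + 33528) + 961 = 33524 + 961 = 34485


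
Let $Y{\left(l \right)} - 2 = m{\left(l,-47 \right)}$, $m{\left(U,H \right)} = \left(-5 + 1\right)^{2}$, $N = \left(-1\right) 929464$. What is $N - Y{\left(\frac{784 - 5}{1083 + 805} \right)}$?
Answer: $-929482$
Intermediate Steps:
$N = -929464$
$m{\left(U,H \right)} = 16$ ($m{\left(U,H \right)} = \left(-4\right)^{2} = 16$)
$Y{\left(l \right)} = 18$ ($Y{\left(l \right)} = 2 + 16 = 18$)
$N - Y{\left(\frac{784 - 5}{1083 + 805} \right)} = -929464 - 18 = -929482$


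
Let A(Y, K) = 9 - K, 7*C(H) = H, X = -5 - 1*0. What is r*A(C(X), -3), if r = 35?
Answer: 420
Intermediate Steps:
X = -5 (X = -5 + 0 = -5)
C(H) = H/7
r*A(C(X), -3) = 35*(9 - 1*(-3)) = 35*(9 + 3) = 35*12 = 420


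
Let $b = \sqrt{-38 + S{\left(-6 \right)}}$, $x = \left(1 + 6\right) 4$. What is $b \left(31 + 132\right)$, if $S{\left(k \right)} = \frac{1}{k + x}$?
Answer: $\frac{163 i \sqrt{18370}}{22} \approx 1004.2 i$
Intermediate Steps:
$x = 28$ ($x = 7 \cdot 4 = 28$)
$S{\left(k \right)} = \frac{1}{28 + k}$ ($S{\left(k \right)} = \frac{1}{k + 28} = \frac{1}{28 + k}$)
$b = \frac{i \sqrt{18370}}{22}$ ($b = \sqrt{-38 + \frac{1}{28 - 6}} = \sqrt{-38 + \frac{1}{22}} = \sqrt{- \frac{835}{22}} = \frac{i \sqrt{18370}}{22} \approx 6.1607 i$)
$b \left(31 + 132\right) = \frac{i \sqrt{18370}}{22} \left(31 + 132\right) = \frac{i \sqrt{18370}}{22} \cdot 163 = \frac{163 i \sqrt{18370}}{22}$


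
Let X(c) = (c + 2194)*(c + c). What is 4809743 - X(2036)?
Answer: -12414817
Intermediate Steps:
X(c) = 2*c*(2194 + c) (X(c) = (2194 + c)*(2*c) = 2*c*(2194 + c))
4809743 - X(2036) = 4809743 - 2*2036*(2194 + 2036) = 4809743 - 2*2036*4230 = 4809743 - 1*17224560 = 4809743 - 17224560 = -12414817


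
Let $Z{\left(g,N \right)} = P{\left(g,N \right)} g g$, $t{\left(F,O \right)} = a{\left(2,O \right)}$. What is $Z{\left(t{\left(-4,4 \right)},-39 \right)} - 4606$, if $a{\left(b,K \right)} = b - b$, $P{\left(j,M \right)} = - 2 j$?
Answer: $-4606$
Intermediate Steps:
$a{\left(b,K \right)} = 0$
$t{\left(F,O \right)} = 0$
$Z{\left(g,N \right)} = - 2 g^{3}$ ($Z{\left(g,N \right)} = - 2 g g g = - 2 g^{2} g = - 2 g^{3}$)
$Z{\left(t{\left(-4,4 \right)},-39 \right)} - 4606 = - 2 \cdot 0^{3} - 4606 = \left(-2\right) 0 - 4606 = 0 - 4606 = -4606$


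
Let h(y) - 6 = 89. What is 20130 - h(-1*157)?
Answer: 20035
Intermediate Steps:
h(y) = 95 (h(y) = 6 + 89 = 95)
20130 - h(-1*157) = 20130 - 1*95 = 20130 - 95 = 20035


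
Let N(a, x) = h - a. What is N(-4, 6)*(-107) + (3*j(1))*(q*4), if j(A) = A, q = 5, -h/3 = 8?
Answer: 2200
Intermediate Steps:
h = -24 (h = -3*8 = -24)
N(a, x) = -24 - a
N(-4, 6)*(-107) + (3*j(1))*(q*4) = (-24 - 1*(-4))*(-107) + (3*1)*(5*4) = (-24 + 4)*(-107) + 3*20 = -20*(-107) + 60 = 2140 + 60 = 2200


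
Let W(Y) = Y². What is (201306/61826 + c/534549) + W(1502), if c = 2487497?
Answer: 37279498660680206/16524513237 ≈ 2.2560e+6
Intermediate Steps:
(201306/61826 + c/534549) + W(1502) = (201306/61826 + 2487497/534549) + 1502² = (201306*(1/61826) + 2487497*(1/534549)) + 2256004 = (100653/30913 + 2487497/534549) + 2256004 = 130699955258/16524513237 + 2256004 = 37279498660680206/16524513237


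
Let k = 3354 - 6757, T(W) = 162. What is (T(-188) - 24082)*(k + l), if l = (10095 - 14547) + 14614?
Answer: -161675280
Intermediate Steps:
l = 10162 (l = -4452 + 14614 = 10162)
k = -3403
(T(-188) - 24082)*(k + l) = (162 - 24082)*(-3403 + 10162) = -23920*6759 = -161675280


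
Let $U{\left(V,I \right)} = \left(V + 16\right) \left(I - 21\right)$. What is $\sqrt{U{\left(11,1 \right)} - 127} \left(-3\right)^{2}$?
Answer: $9 i \sqrt{667} \approx 232.44 i$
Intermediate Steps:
$U{\left(V,I \right)} = \left(-21 + I\right) \left(16 + V\right)$ ($U{\left(V,I \right)} = \left(16 + V\right) \left(-21 + I\right) = \left(-21 + I\right) \left(16 + V\right)$)
$\sqrt{U{\left(11,1 \right)} - 127} \left(-3\right)^{2} = \sqrt{\left(-336 - 231 + 16 \cdot 1 + 1 \cdot 11\right) - 127} \left(-3\right)^{2} = \sqrt{\left(-336 - 231 + 16 + 11\right) - 127} \cdot 9 = \sqrt{-540 - 127} \cdot 9 = \sqrt{-667} \cdot 9 = i \sqrt{667} \cdot 9 = 9 i \sqrt{667}$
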